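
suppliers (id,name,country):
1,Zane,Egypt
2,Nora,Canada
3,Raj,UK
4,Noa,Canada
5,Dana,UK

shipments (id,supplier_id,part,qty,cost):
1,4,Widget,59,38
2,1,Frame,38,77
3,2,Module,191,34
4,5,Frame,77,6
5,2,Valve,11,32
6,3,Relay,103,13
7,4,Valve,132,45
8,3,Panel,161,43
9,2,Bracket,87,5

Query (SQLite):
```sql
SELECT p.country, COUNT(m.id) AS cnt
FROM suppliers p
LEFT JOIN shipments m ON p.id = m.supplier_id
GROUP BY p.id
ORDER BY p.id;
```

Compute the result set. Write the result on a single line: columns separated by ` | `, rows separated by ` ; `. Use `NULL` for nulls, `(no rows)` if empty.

LEFT JOIN keeps every suppliers row; unmatched ones get NULL for shipments columns.
Group by suppliers.id and compute COUNT(m.id). COUNT(col) of an all-NULL group is 0.
  1: ids {2} → COUNT(m.id)=1
  2: ids {3, 5, 9} → COUNT(m.id)=3
  3: ids {6, 8} → COUNT(m.id)=2
  4: ids {1, 7} → COUNT(m.id)=2
  5: ids {4} → COUNT(m.id)=1

Egypt | 1 ; Canada | 3 ; UK | 2 ; Canada | 2 ; UK | 1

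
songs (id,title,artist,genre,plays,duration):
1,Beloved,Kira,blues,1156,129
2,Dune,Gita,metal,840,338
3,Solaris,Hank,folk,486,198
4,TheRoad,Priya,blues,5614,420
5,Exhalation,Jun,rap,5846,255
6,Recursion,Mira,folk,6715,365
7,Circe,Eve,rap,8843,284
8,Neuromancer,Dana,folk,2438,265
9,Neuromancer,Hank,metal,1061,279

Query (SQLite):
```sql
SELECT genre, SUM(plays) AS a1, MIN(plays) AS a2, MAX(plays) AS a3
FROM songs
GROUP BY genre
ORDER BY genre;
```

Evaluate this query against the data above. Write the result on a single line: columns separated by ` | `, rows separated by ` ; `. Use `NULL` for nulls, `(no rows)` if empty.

blues | 6770 | 1156 | 5614 ; folk | 9639 | 486 | 6715 ; metal | 1901 | 840 | 1061 ; rap | 14689 | 5846 | 8843

Group songs by genre.
Per group compute: SUM(plays), MIN(plays), MAX(plays).
  blues: ids {1, 4} → SUM(plays)=6770, MIN(plays)=1156, MAX(plays)=5614
  folk: ids {3, 6, 8} → SUM(plays)=9639, MIN(plays)=486, MAX(plays)=6715
  metal: ids {2, 9} → SUM(plays)=1901, MIN(plays)=840, MAX(plays)=1061
  rap: ids {5, 7} → SUM(plays)=14689, MIN(plays)=5846, MAX(plays)=8843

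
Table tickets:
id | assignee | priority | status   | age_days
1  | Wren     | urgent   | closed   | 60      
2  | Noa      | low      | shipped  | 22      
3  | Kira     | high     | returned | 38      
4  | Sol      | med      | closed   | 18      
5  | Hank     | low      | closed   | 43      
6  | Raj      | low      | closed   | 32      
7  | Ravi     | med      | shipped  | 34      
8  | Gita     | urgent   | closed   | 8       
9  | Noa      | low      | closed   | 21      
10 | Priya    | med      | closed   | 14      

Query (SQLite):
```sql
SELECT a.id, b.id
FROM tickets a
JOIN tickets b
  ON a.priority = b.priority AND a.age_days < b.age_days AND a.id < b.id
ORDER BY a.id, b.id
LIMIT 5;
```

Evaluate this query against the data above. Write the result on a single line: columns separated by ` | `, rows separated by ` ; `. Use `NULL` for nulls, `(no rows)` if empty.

Pairs (a,b) with same priority, a.age_days < b.age_days, a.id < b.id.
priority groups: high:{3} low:{2,5,6,9} med:{4,7,10} urgent:{1,8}
Ordered by (a.id, b.id); first 5.

2 | 5 ; 2 | 6 ; 4 | 7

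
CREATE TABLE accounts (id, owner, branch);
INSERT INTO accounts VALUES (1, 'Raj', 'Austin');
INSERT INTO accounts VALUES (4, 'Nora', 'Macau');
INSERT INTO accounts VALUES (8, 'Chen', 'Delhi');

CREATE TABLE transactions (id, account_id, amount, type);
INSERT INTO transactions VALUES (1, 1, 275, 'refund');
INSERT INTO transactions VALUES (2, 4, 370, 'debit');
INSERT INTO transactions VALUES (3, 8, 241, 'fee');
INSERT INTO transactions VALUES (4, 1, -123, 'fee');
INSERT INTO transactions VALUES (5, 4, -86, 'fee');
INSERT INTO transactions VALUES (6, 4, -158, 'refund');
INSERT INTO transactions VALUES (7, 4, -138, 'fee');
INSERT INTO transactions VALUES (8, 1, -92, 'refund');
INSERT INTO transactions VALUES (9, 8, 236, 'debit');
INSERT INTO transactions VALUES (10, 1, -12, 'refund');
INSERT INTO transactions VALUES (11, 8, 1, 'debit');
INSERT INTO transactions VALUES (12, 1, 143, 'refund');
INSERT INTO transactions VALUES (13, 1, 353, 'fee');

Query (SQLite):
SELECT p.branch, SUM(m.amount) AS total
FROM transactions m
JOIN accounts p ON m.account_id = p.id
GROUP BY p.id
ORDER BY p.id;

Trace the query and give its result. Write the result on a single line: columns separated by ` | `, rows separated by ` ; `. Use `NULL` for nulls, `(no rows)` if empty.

Join each transactions row to its accounts via account_id.
Group joined rows by accounts.id; compute SUM(m.amount) per group.
  1: ids {1, 4, 8, 10, 12, 13} → SUM(m.amount)=544
  4: ids {2, 5, 6, 7} → SUM(m.amount)=-12
  8: ids {3, 9, 11} → SUM(m.amount)=478

Austin | 544 ; Macau | -12 ; Delhi | 478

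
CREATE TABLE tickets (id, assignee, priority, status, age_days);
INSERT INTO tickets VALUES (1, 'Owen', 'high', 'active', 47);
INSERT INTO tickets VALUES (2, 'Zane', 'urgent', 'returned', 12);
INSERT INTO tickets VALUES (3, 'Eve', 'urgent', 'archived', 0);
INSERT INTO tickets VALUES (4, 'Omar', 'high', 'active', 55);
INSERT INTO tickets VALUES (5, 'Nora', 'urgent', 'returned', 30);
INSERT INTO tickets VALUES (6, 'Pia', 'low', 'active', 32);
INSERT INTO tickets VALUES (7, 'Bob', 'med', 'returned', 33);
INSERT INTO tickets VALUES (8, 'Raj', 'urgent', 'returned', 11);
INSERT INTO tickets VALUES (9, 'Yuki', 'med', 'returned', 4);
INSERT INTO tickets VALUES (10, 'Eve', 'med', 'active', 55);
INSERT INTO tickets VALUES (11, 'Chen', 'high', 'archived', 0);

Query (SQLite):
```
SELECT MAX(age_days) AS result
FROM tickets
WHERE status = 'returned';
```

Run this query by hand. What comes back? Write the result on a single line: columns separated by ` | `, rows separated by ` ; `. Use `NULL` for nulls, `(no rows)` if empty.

Rows where status='returned' → age_days values: [12, 30, 33, 11, 4].
MAX of non-NULL values = 33.

33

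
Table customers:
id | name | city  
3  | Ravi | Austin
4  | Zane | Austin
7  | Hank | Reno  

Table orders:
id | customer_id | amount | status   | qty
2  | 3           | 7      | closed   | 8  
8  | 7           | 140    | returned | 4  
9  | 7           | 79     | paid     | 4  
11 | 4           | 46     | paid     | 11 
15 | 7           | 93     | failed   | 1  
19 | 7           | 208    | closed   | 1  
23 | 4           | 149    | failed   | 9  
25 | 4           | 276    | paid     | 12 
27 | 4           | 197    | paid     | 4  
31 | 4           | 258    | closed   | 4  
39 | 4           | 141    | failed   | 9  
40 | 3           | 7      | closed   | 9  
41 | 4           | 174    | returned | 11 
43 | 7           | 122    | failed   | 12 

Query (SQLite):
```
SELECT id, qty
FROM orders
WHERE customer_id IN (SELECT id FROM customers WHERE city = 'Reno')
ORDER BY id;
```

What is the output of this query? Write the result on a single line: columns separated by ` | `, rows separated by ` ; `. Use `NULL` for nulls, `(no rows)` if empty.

8 | 4 ; 9 | 4 ; 15 | 1 ; 19 | 1 ; 43 | 12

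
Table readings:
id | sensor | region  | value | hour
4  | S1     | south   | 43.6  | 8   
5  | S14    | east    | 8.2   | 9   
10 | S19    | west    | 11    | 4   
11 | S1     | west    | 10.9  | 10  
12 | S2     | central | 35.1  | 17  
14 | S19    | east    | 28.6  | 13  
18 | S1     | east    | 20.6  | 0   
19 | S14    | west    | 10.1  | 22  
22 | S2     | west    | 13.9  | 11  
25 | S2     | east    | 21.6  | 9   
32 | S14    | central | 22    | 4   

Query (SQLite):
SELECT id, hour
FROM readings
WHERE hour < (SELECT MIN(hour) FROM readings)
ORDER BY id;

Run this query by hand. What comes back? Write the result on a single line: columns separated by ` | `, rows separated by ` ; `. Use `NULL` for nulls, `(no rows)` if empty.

(no rows)

Scalar subquery: MIN(hour) over all readings rows = 0.
Keep rows where hour < that value.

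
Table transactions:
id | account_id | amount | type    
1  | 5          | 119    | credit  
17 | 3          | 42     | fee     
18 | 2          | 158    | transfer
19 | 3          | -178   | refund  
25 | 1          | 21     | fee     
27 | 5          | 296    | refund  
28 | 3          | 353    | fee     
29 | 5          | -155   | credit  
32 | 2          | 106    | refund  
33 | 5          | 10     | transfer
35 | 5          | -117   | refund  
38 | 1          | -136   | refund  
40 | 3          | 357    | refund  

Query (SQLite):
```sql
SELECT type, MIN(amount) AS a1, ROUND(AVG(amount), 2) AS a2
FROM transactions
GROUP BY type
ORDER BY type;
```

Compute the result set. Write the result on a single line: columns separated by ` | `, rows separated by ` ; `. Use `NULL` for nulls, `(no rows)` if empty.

credit | -155 | -18 ; fee | 21 | 138.67 ; refund | -178 | 54.67 ; transfer | 10 | 84

Group transactions by type.
Per group compute: MIN(amount), ROUND(AVG(amount), 2).
  credit: ids {1, 29} → MIN(amount)=-155, ROUND(AVG(amount), 2)=-18
  fee: ids {17, 25, 28} → MIN(amount)=21, ROUND(AVG(amount), 2)=138.67
  refund: ids {19, 27, 32, 35, 38, 40} → MIN(amount)=-178, ROUND(AVG(amount), 2)=54.67
  transfer: ids {18, 33} → MIN(amount)=10, ROUND(AVG(amount), 2)=84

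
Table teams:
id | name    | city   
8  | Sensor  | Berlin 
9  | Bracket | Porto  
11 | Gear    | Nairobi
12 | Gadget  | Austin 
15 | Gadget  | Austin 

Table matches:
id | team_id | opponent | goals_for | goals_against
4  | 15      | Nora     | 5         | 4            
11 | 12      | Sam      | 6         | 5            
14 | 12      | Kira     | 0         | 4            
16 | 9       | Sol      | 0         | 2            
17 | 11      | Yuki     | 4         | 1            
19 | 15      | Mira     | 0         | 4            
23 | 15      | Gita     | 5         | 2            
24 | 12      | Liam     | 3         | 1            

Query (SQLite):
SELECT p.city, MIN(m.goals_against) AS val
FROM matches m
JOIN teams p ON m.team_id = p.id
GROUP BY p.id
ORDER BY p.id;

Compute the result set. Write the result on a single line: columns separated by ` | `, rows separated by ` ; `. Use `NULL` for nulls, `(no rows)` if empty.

Porto | 2 ; Nairobi | 1 ; Austin | 1 ; Austin | 2

Join each matches row to its teams via team_id.
Group joined rows by teams.id; compute MIN(m.goals_against) per group.
  9: ids {16} → MIN(m.goals_against)=2
  11: ids {17} → MIN(m.goals_against)=1
  12: ids {11, 14, 24} → MIN(m.goals_against)=1
  15: ids {4, 19, 23} → MIN(m.goals_against)=2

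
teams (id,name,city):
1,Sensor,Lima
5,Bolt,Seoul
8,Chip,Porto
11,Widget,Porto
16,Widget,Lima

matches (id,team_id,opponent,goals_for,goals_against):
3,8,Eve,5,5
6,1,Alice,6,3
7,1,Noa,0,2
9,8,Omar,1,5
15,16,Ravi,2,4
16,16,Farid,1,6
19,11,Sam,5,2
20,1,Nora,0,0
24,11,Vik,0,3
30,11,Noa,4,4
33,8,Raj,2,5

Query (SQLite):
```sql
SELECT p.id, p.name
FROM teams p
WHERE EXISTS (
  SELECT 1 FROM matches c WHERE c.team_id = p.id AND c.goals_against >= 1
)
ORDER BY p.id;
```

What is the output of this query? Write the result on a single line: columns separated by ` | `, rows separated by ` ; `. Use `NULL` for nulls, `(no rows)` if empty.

For each teams row, check whether any matches with matching team_id has goals_against >= 1.
Keep rows where that is true.

1 | Sensor ; 8 | Chip ; 11 | Widget ; 16 | Widget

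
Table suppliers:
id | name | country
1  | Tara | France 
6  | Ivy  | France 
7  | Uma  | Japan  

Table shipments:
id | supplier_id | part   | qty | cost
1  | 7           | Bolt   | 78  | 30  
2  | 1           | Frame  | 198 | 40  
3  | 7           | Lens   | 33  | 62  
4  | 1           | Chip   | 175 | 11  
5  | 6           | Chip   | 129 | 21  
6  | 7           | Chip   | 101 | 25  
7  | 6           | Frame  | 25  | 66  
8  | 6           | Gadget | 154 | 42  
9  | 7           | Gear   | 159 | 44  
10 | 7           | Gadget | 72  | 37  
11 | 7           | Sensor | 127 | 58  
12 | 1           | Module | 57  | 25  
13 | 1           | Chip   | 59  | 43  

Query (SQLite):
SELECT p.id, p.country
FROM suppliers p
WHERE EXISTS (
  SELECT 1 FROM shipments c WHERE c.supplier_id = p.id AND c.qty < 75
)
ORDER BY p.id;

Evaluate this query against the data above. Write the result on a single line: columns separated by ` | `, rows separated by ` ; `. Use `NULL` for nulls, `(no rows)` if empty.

1 | France ; 6 | France ; 7 | Japan

For each suppliers row, check whether any shipments with matching supplier_id has qty < 75.
Keep rows where that is true.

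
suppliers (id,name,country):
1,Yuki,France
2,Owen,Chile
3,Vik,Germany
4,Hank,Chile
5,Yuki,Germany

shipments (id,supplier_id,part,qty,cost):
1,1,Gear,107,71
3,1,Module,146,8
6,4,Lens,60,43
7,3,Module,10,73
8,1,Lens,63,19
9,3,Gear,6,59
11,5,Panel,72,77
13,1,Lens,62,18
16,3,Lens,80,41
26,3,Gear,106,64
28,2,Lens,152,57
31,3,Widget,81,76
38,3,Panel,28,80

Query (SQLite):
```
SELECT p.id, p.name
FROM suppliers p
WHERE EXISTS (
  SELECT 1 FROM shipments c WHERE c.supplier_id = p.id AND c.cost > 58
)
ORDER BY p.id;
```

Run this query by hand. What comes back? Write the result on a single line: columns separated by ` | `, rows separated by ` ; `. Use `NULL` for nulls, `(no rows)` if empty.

1 | Yuki ; 3 | Vik ; 5 | Yuki

For each suppliers row, check whether any shipments with matching supplier_id has cost > 58.
Keep rows where that is true.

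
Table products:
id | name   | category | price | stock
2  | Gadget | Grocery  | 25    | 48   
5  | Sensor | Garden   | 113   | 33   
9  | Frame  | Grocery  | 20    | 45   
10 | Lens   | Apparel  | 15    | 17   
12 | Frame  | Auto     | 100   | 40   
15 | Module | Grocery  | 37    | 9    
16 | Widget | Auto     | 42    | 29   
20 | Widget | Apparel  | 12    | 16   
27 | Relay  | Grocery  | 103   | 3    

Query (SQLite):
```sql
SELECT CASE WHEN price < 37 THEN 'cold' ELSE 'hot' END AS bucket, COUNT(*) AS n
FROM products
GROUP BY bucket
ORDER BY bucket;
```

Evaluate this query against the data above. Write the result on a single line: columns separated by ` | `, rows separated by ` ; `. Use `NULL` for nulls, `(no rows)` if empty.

cold | 4 ; hot | 5

Bucket rows by price < 37 → 'cold' else 'hot'; count each bucket.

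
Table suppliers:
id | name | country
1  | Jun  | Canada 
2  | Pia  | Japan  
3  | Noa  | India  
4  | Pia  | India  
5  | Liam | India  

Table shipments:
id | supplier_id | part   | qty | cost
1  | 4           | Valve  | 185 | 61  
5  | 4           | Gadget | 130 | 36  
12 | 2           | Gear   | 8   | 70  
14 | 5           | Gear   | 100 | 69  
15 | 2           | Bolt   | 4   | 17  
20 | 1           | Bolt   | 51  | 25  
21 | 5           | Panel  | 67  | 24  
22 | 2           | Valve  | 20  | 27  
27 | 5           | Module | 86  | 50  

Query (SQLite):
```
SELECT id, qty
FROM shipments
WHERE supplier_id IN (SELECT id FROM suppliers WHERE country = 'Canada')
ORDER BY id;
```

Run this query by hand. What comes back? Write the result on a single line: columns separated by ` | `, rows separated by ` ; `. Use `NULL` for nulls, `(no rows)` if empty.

20 | 51

Inner query: suppliers.id where country = 'Canada'.
Outer: keep shipments rows whose supplier_id is in that set.
Inner query → {1}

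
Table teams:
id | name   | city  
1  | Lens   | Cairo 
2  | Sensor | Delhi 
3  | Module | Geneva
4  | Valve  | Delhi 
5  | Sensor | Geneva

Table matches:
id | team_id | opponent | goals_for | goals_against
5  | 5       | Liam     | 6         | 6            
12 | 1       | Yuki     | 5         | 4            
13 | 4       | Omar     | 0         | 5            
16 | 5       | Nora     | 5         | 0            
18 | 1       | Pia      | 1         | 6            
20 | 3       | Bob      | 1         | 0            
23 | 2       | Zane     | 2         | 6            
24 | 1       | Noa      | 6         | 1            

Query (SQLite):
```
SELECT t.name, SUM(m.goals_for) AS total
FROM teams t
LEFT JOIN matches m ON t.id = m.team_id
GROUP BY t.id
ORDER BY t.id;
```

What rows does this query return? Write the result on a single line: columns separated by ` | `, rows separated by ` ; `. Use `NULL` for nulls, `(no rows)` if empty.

Lens | 12 ; Sensor | 2 ; Module | 1 ; Valve | 0 ; Sensor | 11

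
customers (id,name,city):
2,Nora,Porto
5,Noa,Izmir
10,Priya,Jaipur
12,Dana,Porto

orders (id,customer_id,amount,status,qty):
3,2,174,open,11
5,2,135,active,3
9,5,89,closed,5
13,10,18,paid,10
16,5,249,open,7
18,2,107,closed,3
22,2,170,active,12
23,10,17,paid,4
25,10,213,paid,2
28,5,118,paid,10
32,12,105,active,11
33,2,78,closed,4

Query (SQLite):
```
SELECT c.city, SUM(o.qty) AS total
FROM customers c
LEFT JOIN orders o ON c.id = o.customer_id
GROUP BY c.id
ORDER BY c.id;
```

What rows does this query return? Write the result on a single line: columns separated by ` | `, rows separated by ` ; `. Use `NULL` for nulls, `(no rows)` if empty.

LEFT JOIN keeps every customers row; unmatched ones get NULL for orders columns.
Group by customers.id and compute SUM(o.qty). SUM over an all-NULL group is NULL.
  2: ids {3, 5, 18, 22, 33} → SUM(o.qty)=33
  5: ids {9, 16, 28} → SUM(o.qty)=22
  10: ids {13, 23, 25} → SUM(o.qty)=16
  12: ids {32} → SUM(o.qty)=11

Porto | 33 ; Izmir | 22 ; Jaipur | 16 ; Porto | 11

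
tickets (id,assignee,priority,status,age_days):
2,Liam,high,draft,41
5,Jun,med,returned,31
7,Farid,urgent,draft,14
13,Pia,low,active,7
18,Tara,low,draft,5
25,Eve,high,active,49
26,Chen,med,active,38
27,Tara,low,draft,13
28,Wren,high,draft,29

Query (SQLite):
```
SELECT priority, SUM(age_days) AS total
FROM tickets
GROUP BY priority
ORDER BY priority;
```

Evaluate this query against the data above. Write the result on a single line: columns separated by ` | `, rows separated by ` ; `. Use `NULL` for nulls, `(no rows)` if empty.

high | 119 ; low | 25 ; med | 69 ; urgent | 14

Partition tickets by priority; compute SUM(age_days) within each group.
  high: ids {2, 25, 28} → SUM(age_days)=119
  low: ids {13, 18, 27} → SUM(age_days)=25
  med: ids {5, 26} → SUM(age_days)=69
  urgent: ids {7} → SUM(age_days)=14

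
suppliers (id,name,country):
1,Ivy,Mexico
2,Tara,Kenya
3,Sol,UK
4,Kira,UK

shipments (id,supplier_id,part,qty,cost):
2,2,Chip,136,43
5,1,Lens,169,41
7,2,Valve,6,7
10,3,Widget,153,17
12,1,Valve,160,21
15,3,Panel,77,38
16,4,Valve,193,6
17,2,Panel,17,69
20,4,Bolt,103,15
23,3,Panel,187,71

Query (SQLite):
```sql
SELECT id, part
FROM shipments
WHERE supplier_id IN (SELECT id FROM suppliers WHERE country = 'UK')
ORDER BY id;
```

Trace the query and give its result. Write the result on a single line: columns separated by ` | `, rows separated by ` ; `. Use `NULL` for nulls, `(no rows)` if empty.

10 | Widget ; 15 | Panel ; 16 | Valve ; 20 | Bolt ; 23 | Panel

Inner query: suppliers.id where country = 'UK'.
Outer: keep shipments rows whose supplier_id is in that set.
Inner query → {3, 4}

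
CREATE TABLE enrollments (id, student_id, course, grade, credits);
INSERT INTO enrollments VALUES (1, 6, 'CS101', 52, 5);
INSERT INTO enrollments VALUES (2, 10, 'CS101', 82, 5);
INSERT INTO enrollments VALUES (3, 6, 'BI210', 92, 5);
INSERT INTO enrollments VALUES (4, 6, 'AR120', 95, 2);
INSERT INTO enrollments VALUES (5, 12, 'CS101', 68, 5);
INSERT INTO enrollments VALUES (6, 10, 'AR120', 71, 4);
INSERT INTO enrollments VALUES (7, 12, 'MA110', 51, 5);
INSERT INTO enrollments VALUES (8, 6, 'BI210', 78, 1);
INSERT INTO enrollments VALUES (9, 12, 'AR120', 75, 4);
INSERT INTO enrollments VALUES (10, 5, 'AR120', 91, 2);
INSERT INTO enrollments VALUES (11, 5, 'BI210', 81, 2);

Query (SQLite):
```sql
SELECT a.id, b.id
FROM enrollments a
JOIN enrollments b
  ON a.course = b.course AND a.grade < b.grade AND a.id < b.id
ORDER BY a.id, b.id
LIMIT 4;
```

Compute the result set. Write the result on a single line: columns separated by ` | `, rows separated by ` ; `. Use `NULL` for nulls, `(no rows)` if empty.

1 | 2 ; 1 | 5 ; 6 | 9 ; 6 | 10

Pairs (a,b) with same course, a.grade < b.grade, a.id < b.id.
course groups: AR120:{4,6,9,10} BI210:{3,8,11} CS101:{1,2,5} MA110:{7}
Ordered by (a.id, b.id); first 4.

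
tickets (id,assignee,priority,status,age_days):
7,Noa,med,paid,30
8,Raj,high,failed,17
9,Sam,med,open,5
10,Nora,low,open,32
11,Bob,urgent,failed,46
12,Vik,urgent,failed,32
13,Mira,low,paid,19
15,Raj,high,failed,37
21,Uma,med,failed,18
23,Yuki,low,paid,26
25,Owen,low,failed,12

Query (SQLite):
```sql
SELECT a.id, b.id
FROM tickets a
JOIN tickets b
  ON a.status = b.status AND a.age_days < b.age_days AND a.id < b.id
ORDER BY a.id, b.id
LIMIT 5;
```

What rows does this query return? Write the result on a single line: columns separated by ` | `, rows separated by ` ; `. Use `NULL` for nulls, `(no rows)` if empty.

8 | 11 ; 8 | 12 ; 8 | 15 ; 8 | 21 ; 9 | 10

Pairs (a,b) with same status, a.age_days < b.age_days, a.id < b.id.
status groups: failed:{8,11,12,15,21,25} open:{9,10} paid:{7,13,23}
Ordered by (a.id, b.id); first 5.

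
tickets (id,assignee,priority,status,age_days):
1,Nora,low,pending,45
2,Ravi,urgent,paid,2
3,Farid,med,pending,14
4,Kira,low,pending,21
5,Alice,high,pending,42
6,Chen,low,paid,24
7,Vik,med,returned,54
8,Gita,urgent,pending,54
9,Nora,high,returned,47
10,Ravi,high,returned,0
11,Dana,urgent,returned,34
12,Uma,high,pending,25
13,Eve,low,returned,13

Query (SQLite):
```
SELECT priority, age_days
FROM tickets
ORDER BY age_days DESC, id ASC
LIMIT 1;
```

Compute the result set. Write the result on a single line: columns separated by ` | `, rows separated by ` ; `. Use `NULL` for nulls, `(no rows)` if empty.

med | 54

Sort by age_days desc, tiebreak id asc: (54, id=7), (54, id=8), (47, id=9), (45, id=1) …. Take first 1.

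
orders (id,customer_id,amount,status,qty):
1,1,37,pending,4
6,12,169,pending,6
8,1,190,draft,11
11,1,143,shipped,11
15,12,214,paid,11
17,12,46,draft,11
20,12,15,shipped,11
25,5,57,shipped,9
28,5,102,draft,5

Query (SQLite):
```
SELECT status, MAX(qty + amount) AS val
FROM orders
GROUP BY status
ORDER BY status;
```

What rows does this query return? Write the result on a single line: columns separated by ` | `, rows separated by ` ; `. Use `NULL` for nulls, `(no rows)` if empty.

draft | 201 ; paid | 225 ; pending | 175 ; shipped | 154

For each row compute qty + amount.
Group by status; take MAX of the expression per group.
  draft: ids {8, 17, 28} → MAX(qty + amount)=201
  paid: ids {15} → MAX(qty + amount)=225
  pending: ids {1, 6} → MAX(qty + amount)=175
  shipped: ids {11, 20, 25} → MAX(qty + amount)=154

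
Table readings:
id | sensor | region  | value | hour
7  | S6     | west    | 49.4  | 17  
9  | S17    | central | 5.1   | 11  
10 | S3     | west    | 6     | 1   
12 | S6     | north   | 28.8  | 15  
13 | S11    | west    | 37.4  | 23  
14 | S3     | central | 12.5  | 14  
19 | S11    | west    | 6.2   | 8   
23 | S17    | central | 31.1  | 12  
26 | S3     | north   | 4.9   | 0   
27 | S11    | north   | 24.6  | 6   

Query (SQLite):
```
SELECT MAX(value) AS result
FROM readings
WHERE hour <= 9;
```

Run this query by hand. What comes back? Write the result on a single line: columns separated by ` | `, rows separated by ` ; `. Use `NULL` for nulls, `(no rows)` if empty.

24.6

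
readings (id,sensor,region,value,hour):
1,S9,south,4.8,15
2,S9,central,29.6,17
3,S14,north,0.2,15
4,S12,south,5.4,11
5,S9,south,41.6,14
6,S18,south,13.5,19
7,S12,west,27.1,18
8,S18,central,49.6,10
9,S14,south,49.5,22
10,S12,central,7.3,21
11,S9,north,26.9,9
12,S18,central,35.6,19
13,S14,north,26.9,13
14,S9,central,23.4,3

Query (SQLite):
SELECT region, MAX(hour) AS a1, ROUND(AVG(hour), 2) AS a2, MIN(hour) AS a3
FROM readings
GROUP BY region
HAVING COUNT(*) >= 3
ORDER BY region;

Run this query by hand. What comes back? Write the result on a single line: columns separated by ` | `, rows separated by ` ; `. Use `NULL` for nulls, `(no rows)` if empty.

central | 21 | 14 | 3 ; north | 15 | 12.33 | 9 ; south | 22 | 16.2 | 11

Group readings by region.
Per group compute: MAX(hour), ROUND(AVG(hour), 2), MIN(hour).
HAVING: drop groups with fewer than 3 rows.
  central: ids {2, 8, 10, 12, 14} → MAX(hour)=21, ROUND(AVG(hour), 2)=14, MIN(hour)=3
  north: ids {3, 11, 13} → MAX(hour)=15, ROUND(AVG(hour), 2)=12.33, MIN(hour)=9
  south: ids {1, 4, 5, 6, 9} → MAX(hour)=22, ROUND(AVG(hour), 2)=16.2, MIN(hour)=11
  west: ids {7} → MAX(hour)=18, ROUND(AVG(hour), 2)=18, MIN(hour)=18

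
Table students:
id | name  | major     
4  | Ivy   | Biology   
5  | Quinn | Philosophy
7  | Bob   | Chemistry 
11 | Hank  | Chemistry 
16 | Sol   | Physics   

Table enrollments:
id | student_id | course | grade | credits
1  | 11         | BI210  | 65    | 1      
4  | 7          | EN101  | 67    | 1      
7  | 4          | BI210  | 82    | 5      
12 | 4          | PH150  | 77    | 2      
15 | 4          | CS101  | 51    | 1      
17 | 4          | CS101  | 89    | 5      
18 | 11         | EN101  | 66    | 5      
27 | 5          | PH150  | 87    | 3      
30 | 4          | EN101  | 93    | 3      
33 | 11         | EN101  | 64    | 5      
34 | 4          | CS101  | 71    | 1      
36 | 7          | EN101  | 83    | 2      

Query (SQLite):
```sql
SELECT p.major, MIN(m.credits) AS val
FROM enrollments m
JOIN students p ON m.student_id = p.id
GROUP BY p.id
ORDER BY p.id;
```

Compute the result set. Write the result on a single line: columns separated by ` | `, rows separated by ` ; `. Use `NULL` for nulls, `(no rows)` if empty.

Join each enrollments row to its students via student_id.
Group joined rows by students.id; compute MIN(m.credits) per group.
  4: ids {7, 12, 15, 17, 30, 34} → MIN(m.credits)=1
  5: ids {27} → MIN(m.credits)=3
  7: ids {4, 36} → MIN(m.credits)=1
  11: ids {1, 18, 33} → MIN(m.credits)=1

Biology | 1 ; Philosophy | 3 ; Chemistry | 1 ; Chemistry | 1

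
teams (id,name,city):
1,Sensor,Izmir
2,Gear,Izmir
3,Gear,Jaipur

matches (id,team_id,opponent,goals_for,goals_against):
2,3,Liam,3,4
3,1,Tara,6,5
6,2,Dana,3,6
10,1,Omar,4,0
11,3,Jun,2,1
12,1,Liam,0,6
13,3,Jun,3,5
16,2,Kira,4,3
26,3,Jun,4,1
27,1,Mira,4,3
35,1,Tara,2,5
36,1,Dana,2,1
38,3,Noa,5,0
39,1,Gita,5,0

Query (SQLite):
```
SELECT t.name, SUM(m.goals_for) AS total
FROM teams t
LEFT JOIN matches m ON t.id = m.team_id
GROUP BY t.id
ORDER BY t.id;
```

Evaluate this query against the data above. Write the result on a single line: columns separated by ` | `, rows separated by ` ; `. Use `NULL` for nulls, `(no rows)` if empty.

LEFT JOIN keeps every teams row; unmatched ones get NULL for matches columns.
Group by teams.id and compute SUM(m.goals_for). SUM over an all-NULL group is NULL.
  1: ids {3, 10, 12, 27, 35, 36, 39} → SUM(m.goals_for)=23
  2: ids {6, 16} → SUM(m.goals_for)=7
  3: ids {2, 11, 13, 26, 38} → SUM(m.goals_for)=17

Sensor | 23 ; Gear | 7 ; Gear | 17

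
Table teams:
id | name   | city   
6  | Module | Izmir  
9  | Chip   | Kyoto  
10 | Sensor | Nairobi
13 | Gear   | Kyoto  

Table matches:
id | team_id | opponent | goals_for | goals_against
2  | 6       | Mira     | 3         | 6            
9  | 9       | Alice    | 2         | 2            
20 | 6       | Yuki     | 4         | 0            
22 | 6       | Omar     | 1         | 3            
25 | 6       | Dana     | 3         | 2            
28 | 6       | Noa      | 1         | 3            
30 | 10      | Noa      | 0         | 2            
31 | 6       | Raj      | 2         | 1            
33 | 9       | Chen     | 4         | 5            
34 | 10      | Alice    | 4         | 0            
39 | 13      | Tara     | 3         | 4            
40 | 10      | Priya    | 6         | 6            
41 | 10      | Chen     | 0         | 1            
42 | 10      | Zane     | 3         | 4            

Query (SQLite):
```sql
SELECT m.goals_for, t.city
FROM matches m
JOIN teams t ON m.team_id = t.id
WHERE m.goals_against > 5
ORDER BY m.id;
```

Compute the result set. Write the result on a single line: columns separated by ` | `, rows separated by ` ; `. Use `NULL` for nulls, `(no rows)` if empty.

Each matches row matches the teams row where team_id = teams.id.
Then keep rows with m.goals_against > 5.

3 | Izmir ; 6 | Nairobi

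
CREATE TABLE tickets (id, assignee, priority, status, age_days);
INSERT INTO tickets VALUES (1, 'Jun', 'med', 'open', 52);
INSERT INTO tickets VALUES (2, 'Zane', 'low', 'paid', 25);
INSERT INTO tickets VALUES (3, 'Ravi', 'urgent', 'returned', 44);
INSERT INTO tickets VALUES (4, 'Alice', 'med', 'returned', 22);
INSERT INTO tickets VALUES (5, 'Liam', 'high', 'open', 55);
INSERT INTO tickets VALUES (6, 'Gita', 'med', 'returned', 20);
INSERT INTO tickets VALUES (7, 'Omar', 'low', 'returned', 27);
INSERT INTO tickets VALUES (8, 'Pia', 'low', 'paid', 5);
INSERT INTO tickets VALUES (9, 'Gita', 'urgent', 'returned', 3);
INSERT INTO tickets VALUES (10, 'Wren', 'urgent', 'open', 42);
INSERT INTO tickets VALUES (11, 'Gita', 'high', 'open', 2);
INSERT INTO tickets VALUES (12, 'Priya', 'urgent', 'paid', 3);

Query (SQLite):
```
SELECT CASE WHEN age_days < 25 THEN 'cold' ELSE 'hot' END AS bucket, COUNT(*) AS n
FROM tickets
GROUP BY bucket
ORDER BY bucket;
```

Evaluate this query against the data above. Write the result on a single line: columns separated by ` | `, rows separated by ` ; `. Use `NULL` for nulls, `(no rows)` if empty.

cold | 6 ; hot | 6

Bucket rows by age_days < 25 → 'cold' else 'hot'; count each bucket.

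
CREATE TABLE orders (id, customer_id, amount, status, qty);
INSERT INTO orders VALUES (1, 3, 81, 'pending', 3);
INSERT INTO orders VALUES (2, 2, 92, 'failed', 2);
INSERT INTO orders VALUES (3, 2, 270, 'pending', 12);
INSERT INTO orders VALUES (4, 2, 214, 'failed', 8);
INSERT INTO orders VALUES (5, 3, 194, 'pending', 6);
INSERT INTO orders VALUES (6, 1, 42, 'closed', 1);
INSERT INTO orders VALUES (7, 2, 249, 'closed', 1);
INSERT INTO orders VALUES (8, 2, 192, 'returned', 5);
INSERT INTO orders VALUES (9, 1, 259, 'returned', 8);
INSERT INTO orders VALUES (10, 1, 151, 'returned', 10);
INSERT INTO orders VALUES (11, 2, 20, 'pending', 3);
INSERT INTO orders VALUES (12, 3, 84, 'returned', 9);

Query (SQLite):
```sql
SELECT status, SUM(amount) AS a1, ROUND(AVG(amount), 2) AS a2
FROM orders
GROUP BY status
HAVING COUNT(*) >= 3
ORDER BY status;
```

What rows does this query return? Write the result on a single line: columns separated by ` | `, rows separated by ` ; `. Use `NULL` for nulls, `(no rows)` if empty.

pending | 565 | 141.25 ; returned | 686 | 171.5

Group orders by status.
Per group compute: SUM(amount), ROUND(AVG(amount), 2).
HAVING: drop groups with fewer than 3 rows.
  closed: ids {6, 7} → SUM(amount)=291, ROUND(AVG(amount), 2)=145.5
  failed: ids {2, 4} → SUM(amount)=306, ROUND(AVG(amount), 2)=153
  pending: ids {1, 3, 5, 11} → SUM(amount)=565, ROUND(AVG(amount), 2)=141.25
  returned: ids {8, 9, 10, 12} → SUM(amount)=686, ROUND(AVG(amount), 2)=171.5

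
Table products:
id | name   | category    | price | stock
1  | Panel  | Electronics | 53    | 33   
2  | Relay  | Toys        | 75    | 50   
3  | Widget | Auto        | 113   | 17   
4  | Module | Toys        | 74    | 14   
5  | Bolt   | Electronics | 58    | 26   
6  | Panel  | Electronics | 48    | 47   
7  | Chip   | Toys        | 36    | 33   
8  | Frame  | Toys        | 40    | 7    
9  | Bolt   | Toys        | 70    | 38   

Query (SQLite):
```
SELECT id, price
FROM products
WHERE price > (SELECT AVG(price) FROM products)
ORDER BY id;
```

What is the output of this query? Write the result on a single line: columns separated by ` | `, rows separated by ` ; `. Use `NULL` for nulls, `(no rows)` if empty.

2 | 75 ; 3 | 113 ; 4 | 74 ; 9 | 70

Scalar subquery: AVG(price) over all products rows = 63.0.
Keep rows where price > that value.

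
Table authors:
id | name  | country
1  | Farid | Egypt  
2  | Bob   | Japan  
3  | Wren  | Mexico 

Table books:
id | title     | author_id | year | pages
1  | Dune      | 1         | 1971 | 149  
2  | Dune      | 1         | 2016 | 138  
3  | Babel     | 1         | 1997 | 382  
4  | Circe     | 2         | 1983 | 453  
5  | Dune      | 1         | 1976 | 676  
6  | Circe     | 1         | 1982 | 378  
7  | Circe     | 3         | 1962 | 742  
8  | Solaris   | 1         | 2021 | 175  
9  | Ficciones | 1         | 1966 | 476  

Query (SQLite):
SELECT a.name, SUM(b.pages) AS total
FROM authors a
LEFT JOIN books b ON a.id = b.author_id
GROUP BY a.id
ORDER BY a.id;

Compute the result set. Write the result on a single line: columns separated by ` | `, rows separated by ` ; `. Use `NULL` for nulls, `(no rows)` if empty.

LEFT JOIN keeps every authors row; unmatched ones get NULL for books columns.
Group by authors.id and compute SUM(b.pages). SUM over an all-NULL group is NULL.
  1: ids {1, 2, 3, 5, 6, 8, 9} → SUM(b.pages)=2374
  2: ids {4} → SUM(b.pages)=453
  3: ids {7} → SUM(b.pages)=742

Farid | 2374 ; Bob | 453 ; Wren | 742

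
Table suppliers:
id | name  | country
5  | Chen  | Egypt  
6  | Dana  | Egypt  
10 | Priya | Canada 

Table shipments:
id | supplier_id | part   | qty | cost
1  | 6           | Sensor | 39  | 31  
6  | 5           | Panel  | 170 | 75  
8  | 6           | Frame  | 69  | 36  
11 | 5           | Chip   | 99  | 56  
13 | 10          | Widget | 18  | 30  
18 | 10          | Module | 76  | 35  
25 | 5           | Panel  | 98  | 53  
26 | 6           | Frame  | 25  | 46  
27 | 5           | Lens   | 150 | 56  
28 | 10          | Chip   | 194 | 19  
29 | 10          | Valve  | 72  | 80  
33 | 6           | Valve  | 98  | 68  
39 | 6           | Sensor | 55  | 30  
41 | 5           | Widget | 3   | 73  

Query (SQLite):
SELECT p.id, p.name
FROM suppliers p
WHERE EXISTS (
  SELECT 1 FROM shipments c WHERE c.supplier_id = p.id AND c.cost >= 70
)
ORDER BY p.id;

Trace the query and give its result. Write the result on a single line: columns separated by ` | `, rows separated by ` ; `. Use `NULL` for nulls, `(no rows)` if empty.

5 | Chen ; 10 | Priya

For each suppliers row, check whether any shipments with matching supplier_id has cost >= 70.
Keep rows where that is true.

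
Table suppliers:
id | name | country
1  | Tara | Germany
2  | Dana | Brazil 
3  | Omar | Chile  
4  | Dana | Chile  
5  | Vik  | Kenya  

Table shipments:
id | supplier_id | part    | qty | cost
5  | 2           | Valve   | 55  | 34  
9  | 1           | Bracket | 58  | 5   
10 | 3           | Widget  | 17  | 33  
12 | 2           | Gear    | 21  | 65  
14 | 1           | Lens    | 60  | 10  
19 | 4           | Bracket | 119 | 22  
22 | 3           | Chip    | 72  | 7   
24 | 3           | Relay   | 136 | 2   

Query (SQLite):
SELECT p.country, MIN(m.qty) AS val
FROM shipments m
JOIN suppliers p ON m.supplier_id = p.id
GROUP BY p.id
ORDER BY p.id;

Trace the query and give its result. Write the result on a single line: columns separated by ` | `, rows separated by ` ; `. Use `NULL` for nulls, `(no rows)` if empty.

Join each shipments row to its suppliers via supplier_id.
Group joined rows by suppliers.id; compute MIN(m.qty) per group.
  1: ids {9, 14} → MIN(m.qty)=58
  2: ids {5, 12} → MIN(m.qty)=21
  3: ids {10, 22, 24} → MIN(m.qty)=17
  4: ids {19} → MIN(m.qty)=119

Germany | 58 ; Brazil | 21 ; Chile | 17 ; Chile | 119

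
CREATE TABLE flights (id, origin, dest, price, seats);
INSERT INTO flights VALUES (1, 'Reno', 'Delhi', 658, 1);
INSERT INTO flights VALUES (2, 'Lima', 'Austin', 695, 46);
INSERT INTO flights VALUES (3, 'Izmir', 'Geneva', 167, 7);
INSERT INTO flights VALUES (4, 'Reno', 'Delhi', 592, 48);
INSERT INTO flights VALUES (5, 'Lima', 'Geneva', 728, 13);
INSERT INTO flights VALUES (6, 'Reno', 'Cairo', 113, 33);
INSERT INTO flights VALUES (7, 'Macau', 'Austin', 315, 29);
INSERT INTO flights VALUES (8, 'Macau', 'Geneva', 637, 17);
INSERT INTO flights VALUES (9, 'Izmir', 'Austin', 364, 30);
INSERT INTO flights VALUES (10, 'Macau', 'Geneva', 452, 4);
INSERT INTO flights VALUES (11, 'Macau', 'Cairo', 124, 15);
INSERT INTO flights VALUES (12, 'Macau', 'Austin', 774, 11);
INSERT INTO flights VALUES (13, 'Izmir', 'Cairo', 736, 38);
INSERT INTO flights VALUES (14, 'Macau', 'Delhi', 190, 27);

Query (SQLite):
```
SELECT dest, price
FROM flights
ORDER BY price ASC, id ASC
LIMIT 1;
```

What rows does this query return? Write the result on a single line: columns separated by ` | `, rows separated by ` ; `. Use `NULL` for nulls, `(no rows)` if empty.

Sort by price asc, tiebreak id asc: (113, id=6), (124, id=11), (167, id=3), (190, id=14) …. Take first 1.

Cairo | 113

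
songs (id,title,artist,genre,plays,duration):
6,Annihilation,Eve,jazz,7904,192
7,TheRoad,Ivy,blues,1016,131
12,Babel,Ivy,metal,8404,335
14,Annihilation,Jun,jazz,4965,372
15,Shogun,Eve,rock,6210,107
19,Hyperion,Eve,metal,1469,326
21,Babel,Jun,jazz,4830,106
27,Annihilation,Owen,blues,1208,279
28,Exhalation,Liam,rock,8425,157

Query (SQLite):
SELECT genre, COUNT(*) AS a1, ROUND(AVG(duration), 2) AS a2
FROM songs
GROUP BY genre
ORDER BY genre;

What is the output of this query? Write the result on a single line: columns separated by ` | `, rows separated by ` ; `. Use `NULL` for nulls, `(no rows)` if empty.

blues | 2 | 205 ; jazz | 3 | 223.33 ; metal | 2 | 330.5 ; rock | 2 | 132

Group songs by genre.
Per group compute: COUNT(*), ROUND(AVG(duration), 2).
  blues: ids {7, 27} → COUNT(*)=2, ROUND(AVG(duration), 2)=205
  jazz: ids {6, 14, 21} → COUNT(*)=3, ROUND(AVG(duration), 2)=223.33
  metal: ids {12, 19} → COUNT(*)=2, ROUND(AVG(duration), 2)=330.5
  rock: ids {15, 28} → COUNT(*)=2, ROUND(AVG(duration), 2)=132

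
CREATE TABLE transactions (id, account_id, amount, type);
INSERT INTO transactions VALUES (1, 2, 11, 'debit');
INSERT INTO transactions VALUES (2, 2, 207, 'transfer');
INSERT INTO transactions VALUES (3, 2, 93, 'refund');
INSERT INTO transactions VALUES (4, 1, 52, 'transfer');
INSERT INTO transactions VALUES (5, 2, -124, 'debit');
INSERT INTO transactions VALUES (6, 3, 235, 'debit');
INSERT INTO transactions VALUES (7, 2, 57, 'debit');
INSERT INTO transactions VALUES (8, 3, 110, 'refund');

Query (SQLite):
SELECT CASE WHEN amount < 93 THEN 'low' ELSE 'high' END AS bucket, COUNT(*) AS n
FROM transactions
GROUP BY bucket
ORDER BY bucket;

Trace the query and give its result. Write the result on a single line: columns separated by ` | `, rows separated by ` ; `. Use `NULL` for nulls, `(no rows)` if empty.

high | 4 ; low | 4

Bucket rows by amount < 93 → 'low' else 'high'; count each bucket.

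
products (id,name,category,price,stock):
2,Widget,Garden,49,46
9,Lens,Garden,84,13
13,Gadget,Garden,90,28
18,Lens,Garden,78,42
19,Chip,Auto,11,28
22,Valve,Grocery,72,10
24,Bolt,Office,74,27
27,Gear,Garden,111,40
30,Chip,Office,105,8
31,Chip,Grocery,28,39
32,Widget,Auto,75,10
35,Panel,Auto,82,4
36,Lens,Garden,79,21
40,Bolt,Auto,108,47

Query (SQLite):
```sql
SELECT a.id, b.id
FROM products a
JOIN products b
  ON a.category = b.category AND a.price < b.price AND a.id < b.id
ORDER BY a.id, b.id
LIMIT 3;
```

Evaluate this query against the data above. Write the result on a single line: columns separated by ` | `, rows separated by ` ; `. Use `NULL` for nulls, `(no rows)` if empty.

Pairs (a,b) with same category, a.price < b.price, a.id < b.id.
category groups: Auto:{19,32,35,40} Garden:{2,9,13,18,27,36} Grocery:{22,31} Office:{24,30}
Ordered by (a.id, b.id); first 3.

2 | 9 ; 2 | 13 ; 2 | 18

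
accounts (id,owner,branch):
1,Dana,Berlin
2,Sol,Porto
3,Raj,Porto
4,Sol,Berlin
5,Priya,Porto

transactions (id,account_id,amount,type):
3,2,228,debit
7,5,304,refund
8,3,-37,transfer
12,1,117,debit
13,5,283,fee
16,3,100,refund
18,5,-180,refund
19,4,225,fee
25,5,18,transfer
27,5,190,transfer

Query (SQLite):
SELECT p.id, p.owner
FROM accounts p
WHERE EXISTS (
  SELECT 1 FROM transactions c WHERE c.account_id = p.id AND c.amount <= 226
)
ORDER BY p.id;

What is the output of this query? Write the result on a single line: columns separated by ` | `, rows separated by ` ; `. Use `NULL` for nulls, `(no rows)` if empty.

For each accounts row, check whether any transactions with matching account_id has amount <= 226.
Keep rows where that is true.

1 | Dana ; 3 | Raj ; 4 | Sol ; 5 | Priya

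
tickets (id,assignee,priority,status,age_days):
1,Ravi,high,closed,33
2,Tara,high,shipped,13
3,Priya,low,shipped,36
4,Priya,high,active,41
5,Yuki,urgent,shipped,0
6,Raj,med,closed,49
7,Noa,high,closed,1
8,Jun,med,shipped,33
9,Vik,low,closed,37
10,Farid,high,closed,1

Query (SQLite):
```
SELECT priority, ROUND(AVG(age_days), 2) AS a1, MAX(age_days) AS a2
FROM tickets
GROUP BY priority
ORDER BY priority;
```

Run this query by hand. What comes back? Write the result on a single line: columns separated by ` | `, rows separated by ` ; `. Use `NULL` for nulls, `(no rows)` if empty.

high | 17.8 | 41 ; low | 36.5 | 37 ; med | 41 | 49 ; urgent | 0 | 0

Group tickets by priority.
Per group compute: ROUND(AVG(age_days), 2), MAX(age_days).
  high: ids {1, 2, 4, 7, 10} → ROUND(AVG(age_days), 2)=17.8, MAX(age_days)=41
  low: ids {3, 9} → ROUND(AVG(age_days), 2)=36.5, MAX(age_days)=37
  med: ids {6, 8} → ROUND(AVG(age_days), 2)=41, MAX(age_days)=49
  urgent: ids {5} → ROUND(AVG(age_days), 2)=0, MAX(age_days)=0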